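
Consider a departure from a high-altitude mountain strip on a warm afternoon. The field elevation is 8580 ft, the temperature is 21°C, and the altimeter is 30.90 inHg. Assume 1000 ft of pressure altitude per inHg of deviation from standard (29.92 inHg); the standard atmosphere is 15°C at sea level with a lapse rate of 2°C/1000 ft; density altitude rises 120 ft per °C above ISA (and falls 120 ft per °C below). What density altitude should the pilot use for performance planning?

10144 ft

Pressure altitude = 8580 + (29.92 − 30.90) × 1000 = 8580 + (-980) = 7600 ft.
ISA temperature at 7600 ft = 15 − 2 × (7600/1000) = -0.2°C.
ISA deviation = 21 − (-0.2) = +21.2°C.
Density altitude = 7600 + 120 × (21.2) = 10144 ft.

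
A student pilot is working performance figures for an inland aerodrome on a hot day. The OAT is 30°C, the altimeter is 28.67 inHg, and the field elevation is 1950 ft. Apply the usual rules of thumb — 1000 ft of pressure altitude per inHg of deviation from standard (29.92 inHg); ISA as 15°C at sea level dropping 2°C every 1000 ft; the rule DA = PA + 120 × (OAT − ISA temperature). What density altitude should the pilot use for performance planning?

5768 ft

Pressure altitude = 1950 + (29.92 − 28.67) × 1000 = 1950 + (+1250) = 3200 ft.
ISA temperature at 3200 ft = 15 − 2 × (3200/1000) = 8.6°C.
ISA deviation = 30 − 8.6 = +21.4°C.
Density altitude = 3200 + 120 × (21.4) = 5768 ft.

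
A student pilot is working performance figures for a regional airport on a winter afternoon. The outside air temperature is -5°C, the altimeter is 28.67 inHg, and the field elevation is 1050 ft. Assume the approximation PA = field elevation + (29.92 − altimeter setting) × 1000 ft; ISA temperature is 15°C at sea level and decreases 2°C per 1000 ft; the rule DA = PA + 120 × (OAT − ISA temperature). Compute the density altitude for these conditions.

Pressure altitude = 1050 + (29.92 − 28.67) × 1000 = 1050 + (+1250) = 2300 ft.
ISA temperature at 2300 ft = 15 − 2 × (2300/1000) = 10.4°C.
ISA deviation = -5 − 10.4 = -15.4°C.
Density altitude = 2300 + 120 × (-15.4) = 452 ft.

452 ft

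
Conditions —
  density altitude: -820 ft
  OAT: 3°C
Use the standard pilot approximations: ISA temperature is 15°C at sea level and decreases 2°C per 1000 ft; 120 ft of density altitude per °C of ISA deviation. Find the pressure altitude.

500 ft

DA = PA + 120 × (OAT − (15 − 2·PA/1000)) = PA + 120·OAT − 1800 + 0.24·PA = 1.24·PA + 120·OAT − 1800.
So 1.24·PA = -820 − 120 × 3 + 1800 = 620.
PA = 620 / 1.24 = 500 ft.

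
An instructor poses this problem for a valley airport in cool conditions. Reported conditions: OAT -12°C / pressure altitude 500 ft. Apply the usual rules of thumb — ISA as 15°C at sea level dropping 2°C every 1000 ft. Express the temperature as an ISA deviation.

ISA-26°C

ISA temperature at 500 ft = 15 − 2 × (500/1000) = 14°C.
Deviation = OAT − ISA = -12 − 14 = -26°C.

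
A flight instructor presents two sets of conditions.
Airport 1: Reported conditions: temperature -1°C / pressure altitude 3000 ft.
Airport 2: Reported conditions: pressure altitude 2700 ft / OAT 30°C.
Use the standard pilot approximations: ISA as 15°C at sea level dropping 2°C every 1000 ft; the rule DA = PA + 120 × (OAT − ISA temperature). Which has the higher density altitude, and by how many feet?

Airport 1: ISA temp = 9°C, deviation -10°C, DA = 3000 + 120 × (-10) = 1800 ft.
Airport 2: ISA temp = 9.6°C, deviation +20.4°C, DA = 2700 + 120 × 20.4 = 5148 ft.
Airport 2 is higher by 5148 − 1800 = 3348 ft.

Airport 2 by 3348 ft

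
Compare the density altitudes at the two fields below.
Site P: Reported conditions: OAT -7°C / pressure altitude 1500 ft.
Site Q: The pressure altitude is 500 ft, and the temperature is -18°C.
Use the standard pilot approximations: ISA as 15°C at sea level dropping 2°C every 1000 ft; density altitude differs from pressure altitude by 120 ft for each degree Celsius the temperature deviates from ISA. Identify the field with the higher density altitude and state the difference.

Site P by 2560 ft

Site P: ISA temp = 12°C, deviation -19°C, DA = 1500 + 120 × (-19) = -780 ft.
Site Q: ISA temp = 14°C, deviation -32°C, DA = 500 + 120 × (-32) = -3340 ft.
Site P is higher by -780 − (-3340) = 2560 ft.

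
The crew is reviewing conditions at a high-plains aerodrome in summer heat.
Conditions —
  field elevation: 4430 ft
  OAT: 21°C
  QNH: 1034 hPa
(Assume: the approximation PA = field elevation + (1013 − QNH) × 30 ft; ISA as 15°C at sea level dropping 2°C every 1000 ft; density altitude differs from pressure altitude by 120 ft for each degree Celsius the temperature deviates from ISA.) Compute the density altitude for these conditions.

5432 ft

Pressure altitude = 4430 + (1013 − 1034) × 30 = 4430 + (-630) = 3800 ft.
ISA temperature at 3800 ft = 15 − 2 × (3800/1000) = 7.4°C.
ISA deviation = 21 − 7.4 = +13.6°C.
Density altitude = 3800 + 120 × (13.6) = 5432 ft.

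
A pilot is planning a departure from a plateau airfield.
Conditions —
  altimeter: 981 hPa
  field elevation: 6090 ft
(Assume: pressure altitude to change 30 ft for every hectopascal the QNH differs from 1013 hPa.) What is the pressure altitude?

Pressure correction = (1013 − 981) × 30 = +960 ft.
Pressure altitude = 6090 + (+960) = 7050 ft.

7050 ft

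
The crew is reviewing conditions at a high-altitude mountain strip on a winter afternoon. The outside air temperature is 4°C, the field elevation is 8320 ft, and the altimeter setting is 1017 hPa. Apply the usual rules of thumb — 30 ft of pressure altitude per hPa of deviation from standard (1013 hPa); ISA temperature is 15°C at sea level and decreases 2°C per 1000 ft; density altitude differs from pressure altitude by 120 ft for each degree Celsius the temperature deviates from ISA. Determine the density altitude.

Pressure altitude = 8320 + (1013 − 1017) × 30 = 8320 + (-120) = 8200 ft.
ISA temperature at 8200 ft = 15 − 2 × (8200/1000) = -1.4°C.
ISA deviation = 4 − (-1.4) = +5.4°C.
Density altitude = 8200 + 120 × (5.4) = 8848 ft.

8848 ft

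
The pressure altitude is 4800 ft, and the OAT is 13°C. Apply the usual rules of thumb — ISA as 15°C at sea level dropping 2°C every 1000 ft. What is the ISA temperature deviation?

ISA temperature at 4800 ft = 15 − 2 × (4800/1000) = 5.4°C.
Deviation = OAT − ISA = 13 − 5.4 = +7.6°C.

ISA+7.6°C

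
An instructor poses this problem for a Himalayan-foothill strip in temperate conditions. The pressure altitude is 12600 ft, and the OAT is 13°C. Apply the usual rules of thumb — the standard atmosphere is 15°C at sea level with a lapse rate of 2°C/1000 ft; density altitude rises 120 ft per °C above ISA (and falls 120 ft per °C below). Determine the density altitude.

ISA temperature at 12600 ft = 15 − 2 × (12600/1000) = -10.2°C.
ISA deviation = 13 − (-10.2) = +23.2°C.
Density altitude = 12600 + 120 × (23.2) = 12600 + (+2784) = 15384 ft.

15384 ft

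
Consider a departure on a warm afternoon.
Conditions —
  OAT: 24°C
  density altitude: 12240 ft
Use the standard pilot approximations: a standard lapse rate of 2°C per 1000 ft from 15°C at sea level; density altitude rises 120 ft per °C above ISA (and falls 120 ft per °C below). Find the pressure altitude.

9000 ft

DA = PA + 120 × (OAT − (15 − 2·PA/1000)) = PA + 120·OAT − 1800 + 0.24·PA = 1.24·PA + 120·OAT − 1800.
So 1.24·PA = 12240 − 120 × 24 + 1800 = 11160.
PA = 11160 / 1.24 = 9000 ft.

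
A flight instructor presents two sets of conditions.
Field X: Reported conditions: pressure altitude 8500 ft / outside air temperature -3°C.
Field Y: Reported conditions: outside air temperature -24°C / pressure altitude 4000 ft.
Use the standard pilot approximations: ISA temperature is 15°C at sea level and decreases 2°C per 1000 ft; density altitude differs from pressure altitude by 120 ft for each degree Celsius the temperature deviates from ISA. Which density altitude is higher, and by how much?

Field X by 8100 ft

Field X: ISA temp = -2°C, deviation -1°C, DA = 8500 + 120 × (-1) = 8380 ft.
Field Y: ISA temp = 7°C, deviation -31°C, DA = 4000 + 120 × (-31) = 280 ft.
Field X is higher by 8380 − 280 = 8100 ft.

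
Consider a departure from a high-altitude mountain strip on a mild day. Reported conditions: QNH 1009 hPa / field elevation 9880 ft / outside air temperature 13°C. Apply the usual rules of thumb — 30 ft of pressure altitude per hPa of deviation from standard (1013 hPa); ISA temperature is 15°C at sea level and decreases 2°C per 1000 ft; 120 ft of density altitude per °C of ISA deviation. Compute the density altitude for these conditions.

Pressure altitude = 9880 + (1013 − 1009) × 30 = 9880 + (+120) = 10000 ft.
ISA temperature at 10000 ft = 15 − 2 × (10000/1000) = -5°C.
ISA deviation = 13 − (-5) = +18°C.
Density altitude = 10000 + 120 × (18) = 12160 ft.

12160 ft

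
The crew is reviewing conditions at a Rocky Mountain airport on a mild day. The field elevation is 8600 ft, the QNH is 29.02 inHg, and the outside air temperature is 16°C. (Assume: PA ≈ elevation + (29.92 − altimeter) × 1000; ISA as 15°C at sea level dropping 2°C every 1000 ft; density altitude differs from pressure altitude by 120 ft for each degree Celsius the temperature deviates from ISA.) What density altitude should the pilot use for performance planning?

Pressure altitude = 8600 + (29.92 − 29.02) × 1000 = 8600 + (+900) = 9500 ft.
ISA temperature at 9500 ft = 15 − 2 × (9500/1000) = -4°C.
ISA deviation = 16 − (-4) = +20°C.
Density altitude = 9500 + 120 × (20) = 11900 ft.

11900 ft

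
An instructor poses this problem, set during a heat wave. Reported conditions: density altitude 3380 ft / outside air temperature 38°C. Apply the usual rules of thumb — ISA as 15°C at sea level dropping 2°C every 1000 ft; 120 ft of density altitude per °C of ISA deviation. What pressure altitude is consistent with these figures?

DA = PA + 120 × (OAT − (15 − 2·PA/1000)) = PA + 120·OAT − 1800 + 0.24·PA = 1.24·PA + 120·OAT − 1800.
So 1.24·PA = 3380 − 120 × 38 + 1800 = 620.
PA = 620 / 1.24 = 500 ft.

500 ft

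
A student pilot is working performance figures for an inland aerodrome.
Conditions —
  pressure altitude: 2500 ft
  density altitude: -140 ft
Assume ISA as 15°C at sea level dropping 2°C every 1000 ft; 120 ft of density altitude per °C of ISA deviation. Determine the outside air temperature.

Density altitude − pressure altitude = -140 − 2500 = -2640 ft.
At 120 ft/°C that is an ISA deviation of -2640/120 = -22°C.
ISA temperature at 2500 ft = 15 − 2 × (2500/1000) = 10°C.
OAT = ISA + deviation = 10 + (-22) = -12°C.

-12°C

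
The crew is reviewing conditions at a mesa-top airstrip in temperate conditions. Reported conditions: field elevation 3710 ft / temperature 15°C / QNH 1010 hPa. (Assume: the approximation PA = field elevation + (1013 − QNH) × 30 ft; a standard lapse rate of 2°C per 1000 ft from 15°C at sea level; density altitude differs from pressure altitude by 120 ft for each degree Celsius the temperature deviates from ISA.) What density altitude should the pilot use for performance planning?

4712 ft

Pressure altitude = 3710 + (1013 − 1010) × 30 = 3710 + (+90) = 3800 ft.
ISA temperature at 3800 ft = 15 − 2 × (3800/1000) = 7.4°C.
ISA deviation = 15 − 7.4 = +7.6°C.
Density altitude = 3800 + 120 × (7.6) = 4712 ft.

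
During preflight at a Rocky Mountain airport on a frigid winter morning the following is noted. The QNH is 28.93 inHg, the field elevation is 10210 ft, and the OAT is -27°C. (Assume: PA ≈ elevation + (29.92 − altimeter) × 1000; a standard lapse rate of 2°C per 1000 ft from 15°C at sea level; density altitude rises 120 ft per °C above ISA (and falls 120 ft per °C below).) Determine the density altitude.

8848 ft

Pressure altitude = 10210 + (29.92 − 28.93) × 1000 = 10210 + (+990) = 11200 ft.
ISA temperature at 11200 ft = 15 − 2 × (11200/1000) = -7.4°C.
ISA deviation = -27 − (-7.4) = -19.6°C.
Density altitude = 11200 + 120 × (-19.6) = 8848 ft.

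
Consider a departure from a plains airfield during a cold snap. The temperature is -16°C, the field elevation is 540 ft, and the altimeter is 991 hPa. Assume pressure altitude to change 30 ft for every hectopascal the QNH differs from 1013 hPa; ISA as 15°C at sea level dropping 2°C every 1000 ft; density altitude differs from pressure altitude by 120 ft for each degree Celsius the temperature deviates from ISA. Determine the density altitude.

-2232 ft

Pressure altitude = 540 + (1013 − 991) × 30 = 540 + (+660) = 1200 ft.
ISA temperature at 1200 ft = 15 − 2 × (1200/1000) = 12.6°C.
ISA deviation = -16 − 12.6 = -28.6°C.
Density altitude = 1200 + 120 × (-28.6) = -2232 ft.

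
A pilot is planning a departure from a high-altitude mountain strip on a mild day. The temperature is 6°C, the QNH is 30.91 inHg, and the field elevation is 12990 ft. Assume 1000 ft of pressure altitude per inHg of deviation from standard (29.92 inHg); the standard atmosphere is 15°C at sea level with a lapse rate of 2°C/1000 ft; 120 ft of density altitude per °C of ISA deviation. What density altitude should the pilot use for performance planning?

13800 ft

Pressure altitude = 12990 + (29.92 − 30.91) × 1000 = 12990 + (-990) = 12000 ft.
ISA temperature at 12000 ft = 15 − 2 × (12000/1000) = -9°C.
ISA deviation = 6 − (-9) = +15°C.
Density altitude = 12000 + 120 × (15) = 13800 ft.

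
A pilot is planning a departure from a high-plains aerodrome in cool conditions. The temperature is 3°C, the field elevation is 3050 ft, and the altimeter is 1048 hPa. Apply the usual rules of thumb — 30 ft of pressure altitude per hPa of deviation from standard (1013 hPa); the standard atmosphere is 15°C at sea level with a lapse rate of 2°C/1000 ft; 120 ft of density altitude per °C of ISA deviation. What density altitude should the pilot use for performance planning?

1040 ft

Pressure altitude = 3050 + (1013 − 1048) × 30 = 3050 + (-1050) = 2000 ft.
ISA temperature at 2000 ft = 15 − 2 × (2000/1000) = 11°C.
ISA deviation = 3 − 11 = -8°C.
Density altitude = 2000 + 120 × (-8) = 1040 ft.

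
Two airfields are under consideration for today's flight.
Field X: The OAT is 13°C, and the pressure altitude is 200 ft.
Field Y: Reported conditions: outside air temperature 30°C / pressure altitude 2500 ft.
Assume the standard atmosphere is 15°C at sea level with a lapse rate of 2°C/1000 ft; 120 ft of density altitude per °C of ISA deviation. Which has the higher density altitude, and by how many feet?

Field Y by 4892 ft

Field X: ISA temp = 14.6°C, deviation -1.6°C, DA = 200 + 120 × (-1.6) = 8 ft.
Field Y: ISA temp = 10°C, deviation +20°C, DA = 2500 + 120 × 20 = 4900 ft.
Field Y is higher by 4900 − 8 = 4892 ft.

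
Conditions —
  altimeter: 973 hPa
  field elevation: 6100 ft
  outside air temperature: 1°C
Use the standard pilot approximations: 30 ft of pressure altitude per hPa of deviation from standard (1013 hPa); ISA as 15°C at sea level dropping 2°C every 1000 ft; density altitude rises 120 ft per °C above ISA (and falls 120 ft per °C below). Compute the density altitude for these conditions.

Pressure altitude = 6100 + (1013 − 973) × 30 = 6100 + (+1200) = 7300 ft.
ISA temperature at 7300 ft = 15 − 2 × (7300/1000) = 0.4°C.
ISA deviation = 1 − 0.4 = +0.6°C.
Density altitude = 7300 + 120 × (0.6) = 7372 ft.

7372 ft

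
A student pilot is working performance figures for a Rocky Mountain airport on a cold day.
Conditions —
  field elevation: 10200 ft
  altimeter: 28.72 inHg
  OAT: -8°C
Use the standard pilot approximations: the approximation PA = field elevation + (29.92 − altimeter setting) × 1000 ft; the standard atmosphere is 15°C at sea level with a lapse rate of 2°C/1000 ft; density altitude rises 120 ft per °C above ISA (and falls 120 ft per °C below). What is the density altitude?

11376 ft

Pressure altitude = 10200 + (29.92 − 28.72) × 1000 = 10200 + (+1200) = 11400 ft.
ISA temperature at 11400 ft = 15 − 2 × (11400/1000) = -7.8°C.
ISA deviation = -8 − (-7.8) = -0.2°C.
Density altitude = 11400 + 120 × (-0.2) = 11376 ft.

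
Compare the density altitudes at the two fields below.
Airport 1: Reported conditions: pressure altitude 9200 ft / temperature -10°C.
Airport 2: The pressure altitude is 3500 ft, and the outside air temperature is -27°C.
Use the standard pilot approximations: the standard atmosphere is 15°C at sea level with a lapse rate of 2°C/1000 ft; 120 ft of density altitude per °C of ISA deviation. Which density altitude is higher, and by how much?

Airport 1: ISA temp = -3.4°C, deviation -6.6°C, DA = 9200 + 120 × (-6.6) = 8408 ft.
Airport 2: ISA temp = 8°C, deviation -35°C, DA = 3500 + 120 × (-35) = -700 ft.
Airport 1 is higher by 8408 − (-700) = 9108 ft.

Airport 1 by 9108 ft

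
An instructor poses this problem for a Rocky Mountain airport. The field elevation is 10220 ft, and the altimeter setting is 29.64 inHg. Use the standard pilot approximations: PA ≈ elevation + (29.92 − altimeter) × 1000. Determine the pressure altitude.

Pressure correction = (29.92 − 29.64) × 1000 = +280 ft.
Pressure altitude = 10220 + (+280) = 10500 ft.

10500 ft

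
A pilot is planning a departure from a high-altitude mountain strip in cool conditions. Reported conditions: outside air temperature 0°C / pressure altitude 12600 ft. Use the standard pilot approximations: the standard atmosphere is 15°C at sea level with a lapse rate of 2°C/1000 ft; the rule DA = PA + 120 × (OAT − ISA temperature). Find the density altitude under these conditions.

ISA temperature at 12600 ft = 15 − 2 × (12600/1000) = -10.2°C.
ISA deviation = 0 − (-10.2) = +10.2°C.
Density altitude = 12600 + 120 × (10.2) = 12600 + (+1224) = 13824 ft.

13824 ft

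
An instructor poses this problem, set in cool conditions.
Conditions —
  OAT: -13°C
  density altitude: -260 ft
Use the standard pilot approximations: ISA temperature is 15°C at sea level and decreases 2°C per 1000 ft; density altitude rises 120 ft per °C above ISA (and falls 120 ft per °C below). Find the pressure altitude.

DA = PA + 120 × (OAT − (15 − 2·PA/1000)) = PA + 120·OAT − 1800 + 0.24·PA = 1.24·PA + 120·OAT − 1800.
So 1.24·PA = -260 − 120 × (-13) + 1800 = 3100.
PA = 3100 / 1.24 = 2500 ft.

2500 ft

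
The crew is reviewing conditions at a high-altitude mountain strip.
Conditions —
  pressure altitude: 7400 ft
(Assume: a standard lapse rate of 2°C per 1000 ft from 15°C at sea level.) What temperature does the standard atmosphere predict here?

ISA temperature = 15 − 2 × (7400/1000) = 15 − 14.8 = 0.2°C.

0.2°C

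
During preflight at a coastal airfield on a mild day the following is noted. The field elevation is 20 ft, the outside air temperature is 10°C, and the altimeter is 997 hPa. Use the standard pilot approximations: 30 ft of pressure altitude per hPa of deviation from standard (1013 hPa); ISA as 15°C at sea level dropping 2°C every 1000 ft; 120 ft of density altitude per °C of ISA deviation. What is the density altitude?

Pressure altitude = 20 + (1013 − 997) × 30 = 20 + (+480) = 500 ft.
ISA temperature at 500 ft = 15 − 2 × (500/1000) = 14°C.
ISA deviation = 10 − 14 = -4°C.
Density altitude = 500 + 120 × (-4) = 20 ft.

20 ft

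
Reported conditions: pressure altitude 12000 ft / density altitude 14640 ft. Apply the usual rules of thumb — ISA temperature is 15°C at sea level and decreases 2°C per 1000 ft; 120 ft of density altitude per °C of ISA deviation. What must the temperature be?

13°C

Density altitude − pressure altitude = 14640 − 12000 = +2640 ft.
At 120 ft/°C that is an ISA deviation of 2640/120 = +22°C.
ISA temperature at 12000 ft = 15 − 2 × (12000/1000) = -9°C.
OAT = ISA + deviation = -9 + (+22) = 13°C.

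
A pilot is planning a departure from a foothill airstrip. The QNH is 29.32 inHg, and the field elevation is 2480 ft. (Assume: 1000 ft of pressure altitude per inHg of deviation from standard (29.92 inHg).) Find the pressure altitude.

Pressure correction = (29.92 − 29.32) × 1000 = +600 ft.
Pressure altitude = 2480 + (+600) = 3080 ft.

3080 ft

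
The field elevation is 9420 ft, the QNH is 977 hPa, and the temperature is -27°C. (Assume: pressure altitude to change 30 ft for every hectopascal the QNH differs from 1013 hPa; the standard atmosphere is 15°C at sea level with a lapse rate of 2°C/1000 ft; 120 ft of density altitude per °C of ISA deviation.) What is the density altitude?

7980 ft

Pressure altitude = 9420 + (1013 − 977) × 30 = 9420 + (+1080) = 10500 ft.
ISA temperature at 10500 ft = 15 − 2 × (10500/1000) = -6°C.
ISA deviation = -27 − (-6) = -21°C.
Density altitude = 10500 + 120 × (-21) = 7980 ft.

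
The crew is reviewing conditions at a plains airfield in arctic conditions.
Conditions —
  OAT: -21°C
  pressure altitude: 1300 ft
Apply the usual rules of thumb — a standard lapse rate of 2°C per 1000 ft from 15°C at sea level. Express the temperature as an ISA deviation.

ISA-33.4°C

ISA temperature at 1300 ft = 15 − 2 × (1300/1000) = 12.4°C.
Deviation = OAT − ISA = -21 − 12.4 = -33.4°C.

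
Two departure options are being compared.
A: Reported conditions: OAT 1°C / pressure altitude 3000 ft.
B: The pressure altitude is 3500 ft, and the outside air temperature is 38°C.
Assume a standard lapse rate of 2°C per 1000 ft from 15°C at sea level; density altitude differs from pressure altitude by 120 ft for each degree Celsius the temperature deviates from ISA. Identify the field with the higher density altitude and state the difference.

B by 5060 ft

A: ISA temp = 9°C, deviation -8°C, DA = 3000 + 120 × (-8) = 2040 ft.
B: ISA temp = 8°C, deviation +30°C, DA = 3500 + 120 × 30 = 7100 ft.
B is higher by 7100 − 2040 = 5060 ft.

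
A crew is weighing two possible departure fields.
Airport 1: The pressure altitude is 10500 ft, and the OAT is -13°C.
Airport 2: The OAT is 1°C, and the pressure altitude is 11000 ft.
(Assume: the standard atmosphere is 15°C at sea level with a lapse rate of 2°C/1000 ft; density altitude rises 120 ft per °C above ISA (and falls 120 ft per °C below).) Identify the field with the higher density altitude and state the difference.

Airport 1: ISA temp = -6°C, deviation -7°C, DA = 10500 + 120 × (-7) = 9660 ft.
Airport 2: ISA temp = -7°C, deviation +8°C, DA = 11000 + 120 × 8 = 11960 ft.
Airport 2 is higher by 11960 − 9660 = 2300 ft.

Airport 2 by 2300 ft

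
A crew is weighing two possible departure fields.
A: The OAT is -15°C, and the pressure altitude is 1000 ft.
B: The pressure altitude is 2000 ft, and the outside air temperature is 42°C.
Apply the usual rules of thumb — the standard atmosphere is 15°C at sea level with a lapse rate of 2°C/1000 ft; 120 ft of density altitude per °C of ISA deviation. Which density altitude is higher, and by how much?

B by 8080 ft

A: ISA temp = 13°C, deviation -28°C, DA = 1000 + 120 × (-28) = -2360 ft.
B: ISA temp = 11°C, deviation +31°C, DA = 2000 + 120 × 31 = 5720 ft.
B is higher by 5720 − (-2360) = 8080 ft.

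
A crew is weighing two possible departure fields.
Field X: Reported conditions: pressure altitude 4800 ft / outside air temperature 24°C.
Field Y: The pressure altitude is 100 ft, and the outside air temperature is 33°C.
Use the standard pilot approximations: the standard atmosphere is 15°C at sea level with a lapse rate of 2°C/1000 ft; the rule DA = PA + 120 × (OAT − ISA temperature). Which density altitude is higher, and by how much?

Field X: ISA temp = 5.4°C, deviation +18.6°C, DA = 4800 + 120 × 18.6 = 7032 ft.
Field Y: ISA temp = 14.8°C, deviation +18.2°C, DA = 100 + 120 × 18.2 = 2284 ft.
Field X is higher by 7032 − 2284 = 4748 ft.

Field X by 4748 ft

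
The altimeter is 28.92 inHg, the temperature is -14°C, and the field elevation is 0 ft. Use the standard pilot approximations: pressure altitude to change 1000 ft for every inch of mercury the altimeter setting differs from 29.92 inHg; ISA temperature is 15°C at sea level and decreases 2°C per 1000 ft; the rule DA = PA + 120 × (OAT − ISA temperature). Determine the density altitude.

Pressure altitude = 0 + (29.92 − 28.92) × 1000 = 0 + (+1000) = 1000 ft.
ISA temperature at 1000 ft = 15 − 2 × (1000/1000) = 13°C.
ISA deviation = -14 − 13 = -27°C.
Density altitude = 1000 + 120 × (-27) = -2240 ft.

-2240 ft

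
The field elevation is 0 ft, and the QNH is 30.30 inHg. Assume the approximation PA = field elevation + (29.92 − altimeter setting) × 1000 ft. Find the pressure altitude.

-380 ft

Pressure correction = (29.92 − 30.30) × 1000 = -380 ft.
Pressure altitude = 0 + (-380) = -380 ft.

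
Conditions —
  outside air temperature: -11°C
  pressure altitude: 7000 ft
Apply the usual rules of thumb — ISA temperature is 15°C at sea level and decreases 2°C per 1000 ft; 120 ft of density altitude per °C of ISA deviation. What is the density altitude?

ISA temperature at 7000 ft = 15 − 2 × (7000/1000) = 1°C.
ISA deviation = -11 − 1 = -12°C.
Density altitude = 7000 + 120 × (-12) = 7000 + (-1440) = 5560 ft.

5560 ft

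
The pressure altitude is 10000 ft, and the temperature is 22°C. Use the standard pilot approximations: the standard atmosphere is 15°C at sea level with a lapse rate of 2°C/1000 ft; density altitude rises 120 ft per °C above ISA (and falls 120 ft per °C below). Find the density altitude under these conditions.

ISA temperature at 10000 ft = 15 − 2 × (10000/1000) = -5°C.
ISA deviation = 22 − (-5) = +27°C.
Density altitude = 10000 + 120 × (27) = 10000 + (+3240) = 13240 ft.

13240 ft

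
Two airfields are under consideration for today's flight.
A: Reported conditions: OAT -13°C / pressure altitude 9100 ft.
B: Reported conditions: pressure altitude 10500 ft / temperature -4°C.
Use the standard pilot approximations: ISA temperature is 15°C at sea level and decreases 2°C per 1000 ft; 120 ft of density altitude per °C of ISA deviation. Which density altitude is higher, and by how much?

B by 2816 ft

A: ISA temp = -3.2°C, deviation -9.8°C, DA = 9100 + 120 × (-9.8) = 7924 ft.
B: ISA temp = -6°C, deviation +2°C, DA = 10500 + 120 × 2 = 10740 ft.
B is higher by 10740 − 7924 = 2816 ft.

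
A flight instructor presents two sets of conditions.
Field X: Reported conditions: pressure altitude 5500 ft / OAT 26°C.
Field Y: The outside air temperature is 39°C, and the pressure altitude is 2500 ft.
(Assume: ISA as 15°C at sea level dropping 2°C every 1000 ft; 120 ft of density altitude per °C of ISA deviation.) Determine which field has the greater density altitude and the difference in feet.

Field X by 2160 ft

Field X: ISA temp = 4°C, deviation +22°C, DA = 5500 + 120 × 22 = 8140 ft.
Field Y: ISA temp = 10°C, deviation +29°C, DA = 2500 + 120 × 29 = 5980 ft.
Field X is higher by 8140 − 5980 = 2160 ft.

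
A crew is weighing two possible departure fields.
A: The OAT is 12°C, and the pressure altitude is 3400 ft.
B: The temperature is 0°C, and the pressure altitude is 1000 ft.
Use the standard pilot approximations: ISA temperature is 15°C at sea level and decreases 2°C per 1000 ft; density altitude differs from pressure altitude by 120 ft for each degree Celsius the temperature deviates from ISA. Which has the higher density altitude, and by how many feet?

A: ISA temp = 8.2°C, deviation +3.8°C, DA = 3400 + 120 × 3.8 = 3856 ft.
B: ISA temp = 13°C, deviation -13°C, DA = 1000 + 120 × (-13) = -560 ft.
A is higher by 3856 − (-560) = 4416 ft.

A by 4416 ft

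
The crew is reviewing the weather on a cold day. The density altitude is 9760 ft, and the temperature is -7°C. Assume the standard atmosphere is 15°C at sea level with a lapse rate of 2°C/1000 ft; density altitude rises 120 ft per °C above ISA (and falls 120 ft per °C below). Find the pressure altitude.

DA = PA + 120 × (OAT − (15 − 2·PA/1000)) = PA + 120·OAT − 1800 + 0.24·PA = 1.24·PA + 120·OAT − 1800.
So 1.24·PA = 9760 − 120 × (-7) + 1800 = 12400.
PA = 12400 / 1.24 = 10000 ft.

10000 ft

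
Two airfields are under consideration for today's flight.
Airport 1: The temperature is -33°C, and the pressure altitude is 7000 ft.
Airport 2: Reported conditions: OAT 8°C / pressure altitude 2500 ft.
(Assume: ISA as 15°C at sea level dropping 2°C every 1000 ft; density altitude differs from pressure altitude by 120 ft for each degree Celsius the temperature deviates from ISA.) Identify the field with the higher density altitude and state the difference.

Airport 1: ISA temp = 1°C, deviation -34°C, DA = 7000 + 120 × (-34) = 2920 ft.
Airport 2: ISA temp = 10°C, deviation -2°C, DA = 2500 + 120 × (-2) = 2260 ft.
Airport 1 is higher by 2920 − 2260 = 660 ft.

Airport 1 by 660 ft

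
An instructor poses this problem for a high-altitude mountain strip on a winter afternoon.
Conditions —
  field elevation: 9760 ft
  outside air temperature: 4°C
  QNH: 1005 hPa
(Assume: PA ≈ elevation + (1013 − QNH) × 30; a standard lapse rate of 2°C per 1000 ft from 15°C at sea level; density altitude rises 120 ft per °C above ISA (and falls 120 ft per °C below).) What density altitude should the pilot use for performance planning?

11080 ft

Pressure altitude = 9760 + (1013 − 1005) × 30 = 9760 + (+240) = 10000 ft.
ISA temperature at 10000 ft = 15 − 2 × (10000/1000) = -5°C.
ISA deviation = 4 − (-5) = +9°C.
Density altitude = 10000 + 120 × (9) = 11080 ft.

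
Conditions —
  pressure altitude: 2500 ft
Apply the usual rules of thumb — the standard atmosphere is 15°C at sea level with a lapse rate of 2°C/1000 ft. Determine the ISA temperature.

10°C

ISA temperature = 15 − 2 × (2500/1000) = 15 − 5 = 10°C.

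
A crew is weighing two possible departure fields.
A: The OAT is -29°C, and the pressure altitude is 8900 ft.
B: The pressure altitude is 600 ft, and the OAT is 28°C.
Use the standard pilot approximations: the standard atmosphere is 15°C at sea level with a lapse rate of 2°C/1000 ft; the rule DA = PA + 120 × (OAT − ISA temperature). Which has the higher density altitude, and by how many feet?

A: ISA temp = -2.8°C, deviation -26.2°C, DA = 8900 + 120 × (-26.2) = 5756 ft.
B: ISA temp = 13.8°C, deviation +14.2°C, DA = 600 + 120 × 14.2 = 2304 ft.
A is higher by 5756 − 2304 = 3452 ft.

A by 3452 ft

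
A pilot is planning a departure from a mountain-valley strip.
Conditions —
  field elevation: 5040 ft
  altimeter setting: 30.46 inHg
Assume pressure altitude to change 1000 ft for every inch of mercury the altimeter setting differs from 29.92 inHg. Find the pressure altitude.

Pressure correction = (29.92 − 30.46) × 1000 = -540 ft.
Pressure altitude = 5040 + (-540) = 4500 ft.

4500 ft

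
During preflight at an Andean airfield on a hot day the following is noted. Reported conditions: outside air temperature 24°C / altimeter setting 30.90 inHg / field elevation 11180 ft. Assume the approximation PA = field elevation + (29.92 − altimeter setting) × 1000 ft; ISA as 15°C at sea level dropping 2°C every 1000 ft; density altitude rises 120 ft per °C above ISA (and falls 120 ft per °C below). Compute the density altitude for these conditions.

Pressure altitude = 11180 + (29.92 − 30.90) × 1000 = 11180 + (-980) = 10200 ft.
ISA temperature at 10200 ft = 15 − 2 × (10200/1000) = -5.4°C.
ISA deviation = 24 − (-5.4) = +29.4°C.
Density altitude = 10200 + 120 × (29.4) = 13728 ft.

13728 ft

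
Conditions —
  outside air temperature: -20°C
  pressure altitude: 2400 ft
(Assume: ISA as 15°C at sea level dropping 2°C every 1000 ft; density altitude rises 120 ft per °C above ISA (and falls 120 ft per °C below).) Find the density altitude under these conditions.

-1224 ft

ISA temperature at 2400 ft = 15 − 2 × (2400/1000) = 10.2°C.
ISA deviation = -20 − 10.2 = -30.2°C.
Density altitude = 2400 + 120 × (-30.2) = 2400 + (-3624) = -1224 ft.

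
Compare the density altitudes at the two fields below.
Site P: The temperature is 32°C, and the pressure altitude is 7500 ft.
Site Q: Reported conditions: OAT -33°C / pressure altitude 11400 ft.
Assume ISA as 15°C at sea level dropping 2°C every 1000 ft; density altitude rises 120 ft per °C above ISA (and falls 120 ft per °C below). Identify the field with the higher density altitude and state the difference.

Site P: ISA temp = 0°C, deviation +32°C, DA = 7500 + 120 × 32 = 11340 ft.
Site Q: ISA temp = -7.8°C, deviation -25.2°C, DA = 11400 + 120 × (-25.2) = 8376 ft.
Site P is higher by 11340 − 8376 = 2964 ft.

Site P by 2964 ft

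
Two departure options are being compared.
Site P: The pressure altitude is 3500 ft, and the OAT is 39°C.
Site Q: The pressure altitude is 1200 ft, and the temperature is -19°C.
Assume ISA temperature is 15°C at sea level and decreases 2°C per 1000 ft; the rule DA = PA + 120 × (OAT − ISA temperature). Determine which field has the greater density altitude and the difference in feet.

Site P: ISA temp = 8°C, deviation +31°C, DA = 3500 + 120 × 31 = 7220 ft.
Site Q: ISA temp = 12.6°C, deviation -31.6°C, DA = 1200 + 120 × (-31.6) = -2592 ft.
Site P is higher by 7220 − (-2592) = 9812 ft.

Site P by 9812 ft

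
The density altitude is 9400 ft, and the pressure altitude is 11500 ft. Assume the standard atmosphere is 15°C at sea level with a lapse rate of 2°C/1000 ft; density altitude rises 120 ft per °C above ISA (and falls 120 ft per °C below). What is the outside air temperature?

-25.5°C

Density altitude − pressure altitude = 9400 − 11500 = -2100 ft.
At 120 ft/°C that is an ISA deviation of -2100/120 = -17.5°C.
ISA temperature at 11500 ft = 15 − 2 × (11500/1000) = -8°C.
OAT = ISA + deviation = -8 + (-17.5) = -25.5°C.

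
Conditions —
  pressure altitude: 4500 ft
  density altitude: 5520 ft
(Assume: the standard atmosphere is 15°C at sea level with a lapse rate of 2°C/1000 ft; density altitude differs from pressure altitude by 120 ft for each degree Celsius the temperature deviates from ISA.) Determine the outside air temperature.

14.5°C

Density altitude − pressure altitude = 5520 − 4500 = +1020 ft.
At 120 ft/°C that is an ISA deviation of 1020/120 = +8.5°C.
ISA temperature at 4500 ft = 15 − 2 × (4500/1000) = 6°C.
OAT = ISA + deviation = 6 + (+8.5) = 14.5°C.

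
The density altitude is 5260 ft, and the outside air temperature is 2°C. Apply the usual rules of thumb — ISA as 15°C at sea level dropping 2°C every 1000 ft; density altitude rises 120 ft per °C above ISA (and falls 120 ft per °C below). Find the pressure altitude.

DA = PA + 120 × (OAT − (15 − 2·PA/1000)) = PA + 120·OAT − 1800 + 0.24·PA = 1.24·PA + 120·OAT − 1800.
So 1.24·PA = 5260 − 120 × 2 + 1800 = 6820.
PA = 6820 / 1.24 = 5500 ft.

5500 ft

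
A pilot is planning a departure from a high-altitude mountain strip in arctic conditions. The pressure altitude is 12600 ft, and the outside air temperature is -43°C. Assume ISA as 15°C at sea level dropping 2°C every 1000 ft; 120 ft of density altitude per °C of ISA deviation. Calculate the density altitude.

8664 ft

ISA temperature at 12600 ft = 15 − 2 × (12600/1000) = -10.2°C.
ISA deviation = -43 − (-10.2) = -32.8°C.
Density altitude = 12600 + 120 × (-32.8) = 12600 + (-3936) = 8664 ft.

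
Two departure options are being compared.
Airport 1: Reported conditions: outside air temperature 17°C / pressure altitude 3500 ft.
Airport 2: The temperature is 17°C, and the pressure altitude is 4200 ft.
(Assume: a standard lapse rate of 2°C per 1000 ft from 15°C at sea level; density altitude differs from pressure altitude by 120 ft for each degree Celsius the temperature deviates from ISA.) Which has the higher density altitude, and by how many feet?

Airport 2 by 868 ft

Airport 1: ISA temp = 8°C, deviation +9°C, DA = 3500 + 120 × 9 = 4580 ft.
Airport 2: ISA temp = 6.6°C, deviation +10.4°C, DA = 4200 + 120 × 10.4 = 5448 ft.
Airport 2 is higher by 5448 − 4580 = 868 ft.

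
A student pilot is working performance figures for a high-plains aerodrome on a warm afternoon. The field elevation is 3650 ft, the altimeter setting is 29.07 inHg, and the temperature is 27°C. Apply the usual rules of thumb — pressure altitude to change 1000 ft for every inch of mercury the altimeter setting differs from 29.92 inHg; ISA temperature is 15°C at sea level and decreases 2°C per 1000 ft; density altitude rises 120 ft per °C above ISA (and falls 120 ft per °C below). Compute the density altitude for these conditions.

Pressure altitude = 3650 + (29.92 − 29.07) × 1000 = 3650 + (+850) = 4500 ft.
ISA temperature at 4500 ft = 15 − 2 × (4500/1000) = 6°C.
ISA deviation = 27 − 6 = +21°C.
Density altitude = 4500 + 120 × (21) = 7020 ft.

7020 ft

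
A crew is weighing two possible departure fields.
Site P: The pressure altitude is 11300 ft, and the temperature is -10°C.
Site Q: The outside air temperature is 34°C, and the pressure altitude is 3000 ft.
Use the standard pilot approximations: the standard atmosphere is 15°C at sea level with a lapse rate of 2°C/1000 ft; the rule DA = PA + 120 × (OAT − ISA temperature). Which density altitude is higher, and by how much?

Site P: ISA temp = -7.6°C, deviation -2.4°C, DA = 11300 + 120 × (-2.4) = 11012 ft.
Site Q: ISA temp = 9°C, deviation +25°C, DA = 3000 + 120 × 25 = 6000 ft.
Site P is higher by 11012 − 6000 = 5012 ft.

Site P by 5012 ft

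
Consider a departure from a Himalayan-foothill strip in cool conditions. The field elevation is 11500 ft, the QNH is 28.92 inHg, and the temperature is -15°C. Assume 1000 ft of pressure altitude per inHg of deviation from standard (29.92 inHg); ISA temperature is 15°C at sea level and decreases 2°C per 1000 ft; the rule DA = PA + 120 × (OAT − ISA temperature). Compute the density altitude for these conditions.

11900 ft

Pressure altitude = 11500 + (29.92 − 28.92) × 1000 = 11500 + (+1000) = 12500 ft.
ISA temperature at 12500 ft = 15 − 2 × (12500/1000) = -10°C.
ISA deviation = -15 − (-10) = -5°C.
Density altitude = 12500 + 120 × (-5) = 11900 ft.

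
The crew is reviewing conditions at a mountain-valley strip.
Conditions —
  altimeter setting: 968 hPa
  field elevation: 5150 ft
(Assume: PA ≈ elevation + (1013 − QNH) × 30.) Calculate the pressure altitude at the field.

Pressure correction = (1013 − 968) × 30 = +1350 ft.
Pressure altitude = 5150 + (+1350) = 6500 ft.

6500 ft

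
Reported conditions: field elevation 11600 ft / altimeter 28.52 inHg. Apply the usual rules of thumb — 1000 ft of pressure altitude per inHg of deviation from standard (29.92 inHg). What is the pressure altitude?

Pressure correction = (29.92 − 28.52) × 1000 = +1400 ft.
Pressure altitude = 11600 + (+1400) = 13000 ft.

13000 ft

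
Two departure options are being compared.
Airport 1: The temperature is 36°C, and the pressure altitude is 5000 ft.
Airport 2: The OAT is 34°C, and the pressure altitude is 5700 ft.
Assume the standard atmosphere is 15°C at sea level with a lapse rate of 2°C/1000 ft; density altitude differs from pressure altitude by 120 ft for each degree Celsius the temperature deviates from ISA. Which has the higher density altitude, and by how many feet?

Airport 1: ISA temp = 5°C, deviation +31°C, DA = 5000 + 120 × 31 = 8720 ft.
Airport 2: ISA temp = 3.6°C, deviation +30.4°C, DA = 5700 + 120 × 30.4 = 9348 ft.
Airport 2 is higher by 9348 − 8720 = 628 ft.

Airport 2 by 628 ft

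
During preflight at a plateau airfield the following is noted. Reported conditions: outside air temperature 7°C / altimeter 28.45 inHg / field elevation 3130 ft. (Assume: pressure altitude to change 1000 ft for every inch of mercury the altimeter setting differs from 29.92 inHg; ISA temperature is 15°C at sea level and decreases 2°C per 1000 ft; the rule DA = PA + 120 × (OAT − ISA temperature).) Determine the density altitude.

4744 ft

Pressure altitude = 3130 + (29.92 − 28.45) × 1000 = 3130 + (+1470) = 4600 ft.
ISA temperature at 4600 ft = 15 − 2 × (4600/1000) = 5.8°C.
ISA deviation = 7 − 5.8 = +1.2°C.
Density altitude = 4600 + 120 × (1.2) = 4744 ft.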